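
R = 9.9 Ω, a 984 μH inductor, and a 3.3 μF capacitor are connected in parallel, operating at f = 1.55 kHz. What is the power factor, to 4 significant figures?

0.8135

ω = 2πf = 9739 rad/s
X_L = ωL = 9.583 Ω
X_C = 1/(ωC) = 31.12 Ω
Parallel: admittances add. Y = 1/R + 1/(jωL) + jωC
Y = (0.1010 − j0.07221) S
|Y| = 0.1242 S → |Z| = 1/|Y| = 8.054 Ω, ∠Z = −∠Y = 35.56°
cos φ = cos(35.56°) = 0.8135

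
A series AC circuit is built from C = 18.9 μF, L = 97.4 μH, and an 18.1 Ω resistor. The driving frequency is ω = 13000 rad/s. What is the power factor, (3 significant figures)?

X_L = ωL = 1.27 Ω
X_C = 1/(ωC) = 4.07 Ω
Net reactance X = X_L − X_C = -2.80 Ω
Z = 18.1 − j2.80 Ω
|Z| = √(18.1² + 2.80²) = 18.3 Ω
∠Z = arctan(-2.80/18.1) = -8.81°
cos φ = cos(-8.81°) = 0.988

0.988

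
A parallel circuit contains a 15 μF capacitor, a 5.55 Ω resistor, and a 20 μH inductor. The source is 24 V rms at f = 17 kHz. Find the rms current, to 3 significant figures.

ω = 2πf = 106800 rad/s
X_L = ωL = 2.14 Ω
X_C = 1/(ωC) = 0.624 Ω
Parallel: admittances add. Y = 1/R + 1/(jωL) + jωC
Y = (0.180 + j1.13) S
|Y| = 1.15 S → |Z| = 1/|Y| = 0.871 Ω, ∠Z = −∠Y = -81.0°
I = V/|Z| = 24/0.871 = 27.6 A

27.6 A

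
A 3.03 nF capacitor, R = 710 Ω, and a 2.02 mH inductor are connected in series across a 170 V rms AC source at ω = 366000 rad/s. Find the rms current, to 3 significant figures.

233 mA

X_L = ωL = 739 Ω
X_C = 1/(ωC) = 902 Ω
Net reactance X = X_L − X_C = -162 Ω
Z = 710 − j162 Ω
|Z| = √(710² + 162²) = 728 Ω
I = V/|Z| = 170/728 = 233 mA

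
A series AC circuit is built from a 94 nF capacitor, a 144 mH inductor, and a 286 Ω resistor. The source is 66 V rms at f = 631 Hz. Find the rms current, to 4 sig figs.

ω = 2πf = 3965 rad/s
X_L = ωL = 570.9 Ω
X_C = 1/(ωC) = 2683 Ω
Net reactance X = X_L − X_C = -2112 Ω
Z = 286.0 − j2112 Ω
|Z| = √(286.0² + 2112²) = 2132 Ω
I = V/|Z| = 66/2132 = 30.96 mA

30.96 mA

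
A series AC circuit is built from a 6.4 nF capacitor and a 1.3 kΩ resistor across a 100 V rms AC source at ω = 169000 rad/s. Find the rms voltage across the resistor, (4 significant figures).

81.49 V

X_C = 1/(ωC) = 924.6 Ω
Z = 1300 − j924.6 Ω
|Z| = √(1300² + 924.6²) = 1595 Ω
I = V/|Z| = 62.69 mA
V_R = I·|Z_R| = 0.06269 × 1300 = 81.49 V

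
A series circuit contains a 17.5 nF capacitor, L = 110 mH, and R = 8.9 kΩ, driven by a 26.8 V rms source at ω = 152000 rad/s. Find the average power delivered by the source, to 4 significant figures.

18.46 mW

X_L = ωL = 16720 Ω
X_C = 1/(ωC) = 375.9 Ω
Net reactance X = X_L − X_C = 16340 Ω
Z = 8900 + j16340 Ω
|Z| = √(8900² + 16340²) = 18610 Ω
∠Z = arctan(16340/8900) = 61.43°
I = V/|Z| = 1.440 mA
P = VI cos φ = 26.8 × 0.001440 × cos(61.43°) = 18.46 mW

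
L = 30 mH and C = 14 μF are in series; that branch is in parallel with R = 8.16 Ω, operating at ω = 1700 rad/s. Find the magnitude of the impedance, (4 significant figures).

6.040 Ω

X_L = ωL = 51.00 Ω
X_C = 1/(ωC) = 42.02 Ω
Branch 1: Z₁ = R = 8.160 Ω
Branch 2 (series LC): Z₂ = j(X_L − X_C) = j8.983 Ω
Parallel: Z = Z₁Z₂/(Z₁+Z₂), |Z| = 6.040 Ω, ∠Z = 42.25°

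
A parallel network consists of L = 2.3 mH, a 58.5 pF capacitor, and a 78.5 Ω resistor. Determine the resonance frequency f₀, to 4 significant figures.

ω₀ = 1/√(LC) = 1/√(0.0023 × 5.85e-11) = 2.726e+06 rad/s
f₀ = ω₀/(2π) = 433.9 kHz

433.9 kHz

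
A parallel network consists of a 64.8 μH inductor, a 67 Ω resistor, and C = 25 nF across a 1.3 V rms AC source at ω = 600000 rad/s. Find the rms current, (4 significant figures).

X_L = ωL = 38.88 Ω
X_C = 1/(ωC) = 66.67 Ω
Parallel: admittances add. Y = 1/R + 1/(jωL) + jωC
Y = (0.01493 − j0.01072) S
|Y| = 0.01838 S → |Z| = 1/|Y| = 54.42 Ω, ∠Z = −∠Y = 35.69°
I = V/|Z| = 1.3/54.42 = 23.89 mA

23.89 mA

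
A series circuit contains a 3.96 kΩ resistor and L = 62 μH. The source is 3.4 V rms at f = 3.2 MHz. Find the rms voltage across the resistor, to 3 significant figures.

ω = 2πf = 2.011e+07 rad/s
X_L = ωL = 1250 Ω
Z = 3960 + j1250 Ω
|Z| = √(3960² + 1250²) = 4150 Ω
I = V/|Z| = 819 μA
V_R = I·|Z_R| = 0.000819 × 3960 = 3.24 V

3.24 V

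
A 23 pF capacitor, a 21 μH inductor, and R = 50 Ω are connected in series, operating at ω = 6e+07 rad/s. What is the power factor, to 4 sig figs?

0.09299

X_L = ωL = 1260 Ω
X_C = 1/(ωC) = 724.6 Ω
Net reactance X = X_L − X_C = 535.4 Ω
Z = 50.00 + j535.4 Ω
|Z| = √(50.00² + 535.4²) = 537.7 Ω
∠Z = arctan(535.4/50.00) = 84.66°
cos φ = cos(84.66°) = 0.09299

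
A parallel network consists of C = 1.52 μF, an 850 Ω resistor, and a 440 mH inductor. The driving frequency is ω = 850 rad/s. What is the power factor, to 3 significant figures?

X_L = ωL = 374 Ω
X_C = 1/(ωC) = 774 Ω
Parallel: admittances add. Y = 1/R + 1/(jωL) + jωC
Y = (0.00118 − j0.00138) S
|Y| = 0.00181 S → |Z| = 1/|Y| = 551 Ω, ∠Z = −∠Y = 49.6°
cos φ = cos(49.6°) = 0.648

0.648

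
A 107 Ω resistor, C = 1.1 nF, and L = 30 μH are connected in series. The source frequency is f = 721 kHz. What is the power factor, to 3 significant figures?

0.855

ω = 2πf = 4.53e+06 rad/s
X_L = ωL = 136 Ω
X_C = 1/(ωC) = 201 Ω
Net reactance X = X_L − X_C = -64.8 Ω
Z = 107 − j64.8 Ω
|Z| = √(107² + 64.8²) = 125 Ω
∠Z = arctan(-64.8/107) = -31.2°
cos φ = cos(-31.2°) = 0.855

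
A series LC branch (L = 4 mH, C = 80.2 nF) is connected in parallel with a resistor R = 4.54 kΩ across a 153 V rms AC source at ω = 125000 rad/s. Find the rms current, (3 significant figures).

X_L = ωL = 500 Ω
X_C = 1/(ωC) = 99.8 Ω
Branch 1: Z₁ = R = 4540 Ω
Branch 2 (series LC): Z₂ = j(X_L − X_C) = j400 Ω
Parallel: Z = Z₁Z₂/(Z₁+Z₂), |Z| = 399 Ω, ∠Z = 85.0°
I = V/|Z| = 153/399 = 384 mA

384 mA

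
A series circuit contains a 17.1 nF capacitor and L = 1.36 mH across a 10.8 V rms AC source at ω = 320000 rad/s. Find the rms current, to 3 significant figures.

X_L = ωL = 435 Ω
X_C = 1/(ωC) = 183 Ω
Net reactance X = X_L − X_C = 252 Ω
Z = j252 Ω
|Z| = √(0² + 252²) = 252 Ω
I = V/|Z| = 10.8/252 = 42.8 mA

42.8 mA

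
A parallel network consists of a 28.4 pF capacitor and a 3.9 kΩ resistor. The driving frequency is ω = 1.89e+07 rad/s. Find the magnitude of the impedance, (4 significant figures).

X_C = 1/(ωC) = 1863 Ω
Parallel: admittances add. Y = 1/R + jωC
Y = (0.0002564 + j0.0005368) S
|Y| = 0.0005949 S → |Z| = 1/|Y| = 1681 Ω, ∠Z = −∠Y = -64.47°

1681 Ω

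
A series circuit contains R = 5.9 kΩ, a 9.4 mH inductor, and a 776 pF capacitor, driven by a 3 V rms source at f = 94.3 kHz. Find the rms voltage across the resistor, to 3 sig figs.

2.60 V

ω = 2πf = 592500 rad/s
X_L = ωL = 5570 Ω
X_C = 1/(ωC) = 2170 Ω
Net reactance X = X_L − X_C = 3390 Ω
Z = 5900 + j3390 Ω
|Z| = √(5900² + 3390²) = 6810 Ω
I = V/|Z| = 441 μA
V_R = I·|Z_R| = 0.000441 × 5900 = 2.60 V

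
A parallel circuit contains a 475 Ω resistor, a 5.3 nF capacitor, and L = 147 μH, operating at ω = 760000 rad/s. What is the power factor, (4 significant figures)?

X_L = ωL = 111.7 Ω
X_C = 1/(ωC) = 248.3 Ω
Parallel: admittances add. Y = 1/R + 1/(jωL) + jωC
Y = (0.002105 − j0.004923) S
|Y| = 0.005354 S → |Z| = 1/|Y| = 186.8 Ω, ∠Z = −∠Y = 66.85°
cos φ = cos(66.85°) = 0.3932

0.3932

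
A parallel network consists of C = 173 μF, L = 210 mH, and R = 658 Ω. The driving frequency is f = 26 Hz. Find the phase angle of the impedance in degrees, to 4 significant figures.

ω = 2πf = 163.4 rad/s
X_L = ωL = 34.31 Ω
X_C = 1/(ωC) = 35.38 Ω
Parallel: admittances add. Y = 1/R + 1/(jωL) + jωC
Y = (0.001520 − j0.0008875) S
|Y| = 0.001760 S → |Z| = 1/|Y| = 568.2 Ω, ∠Z = −∠Y = 30.28°

30.28°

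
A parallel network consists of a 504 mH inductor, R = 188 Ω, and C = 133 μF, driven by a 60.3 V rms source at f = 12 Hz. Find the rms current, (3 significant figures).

1.03 A

ω = 2πf = 75.40 rad/s
X_L = ωL = 38.0 Ω
X_C = 1/(ωC) = 99.7 Ω
Parallel: admittances add. Y = 1/R + 1/(jωL) + jωC
Y = (0.00532 − j0.0163) S
|Y| = 0.0171 S → |Z| = 1/|Y| = 58.4 Ω, ∠Z = −∠Y = 71.9°
I = V/|Z| = 60.3/58.4 = 1.03 A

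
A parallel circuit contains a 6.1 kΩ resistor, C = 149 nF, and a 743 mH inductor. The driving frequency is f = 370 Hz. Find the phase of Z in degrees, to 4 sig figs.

54.82°

ω = 2πf = 2325 rad/s
X_L = ωL = 1727 Ω
X_C = 1/(ωC) = 2887 Ω
Parallel: admittances add. Y = 1/R + 1/(jωL) + jωC
Y = (0.0001639 − j0.0002325) S
|Y| = 0.0002845 S → |Z| = 1/|Y| = 3515 Ω, ∠Z = −∠Y = 54.82°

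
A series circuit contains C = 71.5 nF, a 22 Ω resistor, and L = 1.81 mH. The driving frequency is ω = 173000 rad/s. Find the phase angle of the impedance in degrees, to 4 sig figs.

84.59°

X_L = ωL = 313.1 Ω
X_C = 1/(ωC) = 80.84 Ω
Net reactance X = X_L − X_C = 232.3 Ω
Z = 22.00 + j232.3 Ω
|Z| = √(22.00² + 232.3²) = 233.3 Ω
∠Z = arctan(232.3/22.00) = 84.59°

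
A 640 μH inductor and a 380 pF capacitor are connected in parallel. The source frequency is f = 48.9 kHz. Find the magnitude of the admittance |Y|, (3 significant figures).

ω = 2πf = 307200 rad/s
X_L = ωL = 197 Ω
X_C = 1/(ωC) = 8570 Ω
Parallel: admittances add. Y = 1/(jωL) + jωC
Y = (0 − j0.00497) S
|Y| = 0.00497 S → |Z| = 1/|Y| = 201 Ω, ∠Z = −∠Y = 90.0°

4.97 mS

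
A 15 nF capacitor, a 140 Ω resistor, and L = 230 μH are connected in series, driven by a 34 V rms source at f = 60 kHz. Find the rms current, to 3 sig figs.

ω = 2πf = 377000 rad/s
X_L = ωL = 86.7 Ω
X_C = 1/(ωC) = 177 Ω
Net reactance X = X_L − X_C = -90.1 Ω
Z = 140 − j90.1 Ω
|Z| = √(140² + 90.1²) = 167 Ω
I = V/|Z| = 34/167 = 204 mA

204 mA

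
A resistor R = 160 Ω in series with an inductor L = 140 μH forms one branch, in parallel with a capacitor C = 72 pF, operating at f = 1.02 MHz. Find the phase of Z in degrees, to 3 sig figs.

ω = 2πf = 6.409e+06 rad/s
X_L = ωL = 897 Ω
X_C = 1/(ωC) = 2170 Ω
Branch 1 (R+jX_L): Z₁ = 160 + j897 Ω, |Z₁| = 911 Ω
Branch 2 (−jX_C): Z₂ = −j2170 Ω
Parallel: Z = Z₁Z₂/(Z₁+Z₂), |Z| = 1540 Ω, ∠Z = 72.7°

72.7°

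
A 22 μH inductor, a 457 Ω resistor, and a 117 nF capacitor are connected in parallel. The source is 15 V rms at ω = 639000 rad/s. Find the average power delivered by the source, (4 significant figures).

492.3 mW

X_L = ωL = 14.06 Ω
X_C = 1/(ωC) = 13.38 Ω
Parallel: admittances add. Y = 1/R + 1/(jωL) + jωC
Y = (0.002188 + j0.003629) S
|Y| = 0.004238 S → |Z| = 1/|Y| = 236.0 Ω, ∠Z = −∠Y = -58.91°
I = V/|Z| = 63.57 mA
P = VI cos φ = 15 × 0.06357 × cos(-58.91°) = 492.3 mW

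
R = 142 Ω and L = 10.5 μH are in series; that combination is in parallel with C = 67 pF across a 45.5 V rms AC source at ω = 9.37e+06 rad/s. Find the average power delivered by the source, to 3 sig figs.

9.85 W

X_L = ωL = 98.4 Ω
X_C = 1/(ωC) = 1590 Ω
Branch 1 (R+jX_L): Z₁ = 142 + j98.4 Ω, |Z₁| = 173 Ω
Branch 2 (−jX_C): Z₂ = −j1590 Ω
Parallel: Z = Z₁Z₂/(Z₁+Z₂), |Z| = 183 Ω, ∠Z = 29.3°
I = V/|Z| = 248 mA
P = VI cos φ = 45.5 × 0.248 × cos(29.3°) = 9.85 W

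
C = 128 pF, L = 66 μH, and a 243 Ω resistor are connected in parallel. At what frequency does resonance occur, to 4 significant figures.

ω₀ = 1/√(LC) = 1/√(6.6e-05 × 1.28e-10) = 1.088e+07 rad/s
f₀ = ω₀/(2π) = 1.732 MHz

1.732 MHz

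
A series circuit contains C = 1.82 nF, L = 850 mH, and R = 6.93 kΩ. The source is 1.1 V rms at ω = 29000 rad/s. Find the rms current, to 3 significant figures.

X_L = ωL = 24600 Ω
X_C = 1/(ωC) = 18900 Ω
Net reactance X = X_L − X_C = 5700 Ω
Z = 6930 + j5700 Ω
|Z| = √(6930² + 5700²) = 8980 Ω
I = V/|Z| = 1.1/8980 = 123 μA

123 μA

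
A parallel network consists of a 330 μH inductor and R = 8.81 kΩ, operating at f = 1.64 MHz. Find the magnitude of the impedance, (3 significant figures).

3170 Ω

ω = 2πf = 1.03e+07 rad/s
X_L = ωL = 3400 Ω
Parallel: admittances add. Y = 1/R + 1/(jωL)
Y = (0.000114 − j0.000294) S
|Y| = 0.000315 S → |Z| = 1/|Y| = 3170 Ω, ∠Z = −∠Y = 68.9°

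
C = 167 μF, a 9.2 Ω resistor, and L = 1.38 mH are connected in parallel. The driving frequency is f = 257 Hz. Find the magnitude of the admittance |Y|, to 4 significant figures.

209.5 mS

ω = 2πf = 1615 rad/s
X_L = ωL = 2.228 Ω
X_C = 1/(ωC) = 3.708 Ω
Parallel: admittances add. Y = 1/R + 1/(jωL) + jωC
Y = (0.1087 − j0.1791) S
|Y| = 0.2095 S → |Z| = 1/|Y| = 4.773 Ω, ∠Z = −∠Y = 58.74°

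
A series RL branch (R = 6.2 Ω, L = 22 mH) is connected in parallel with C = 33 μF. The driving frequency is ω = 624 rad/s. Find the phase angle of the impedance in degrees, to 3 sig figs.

X_L = ωL = 13.7 Ω
X_C = 1/(ωC) = 48.6 Ω
Branch 1 (R+jX_L): Z₁ = 6.20 + j13.7 Ω, |Z₁| = 15.1 Ω
Branch 2 (−jX_C): Z₂ = −j48.6 Ω
Parallel: Z = Z₁Z₂/(Z₁+Z₂), |Z| = 20.7 Ω, ∠Z = 55.6°

55.6°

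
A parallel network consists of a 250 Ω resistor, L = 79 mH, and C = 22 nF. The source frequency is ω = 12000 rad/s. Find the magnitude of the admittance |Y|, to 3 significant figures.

X_L = ωL = 948 Ω
X_C = 1/(ωC) = 3790 Ω
Parallel: admittances add. Y = 1/R + 1/(jωL) + jωC
Y = (0.00400 − j0.000791) S
|Y| = 0.00408 S → |Z| = 1/|Y| = 245 Ω, ∠Z = −∠Y = 11.2°

4.08 mS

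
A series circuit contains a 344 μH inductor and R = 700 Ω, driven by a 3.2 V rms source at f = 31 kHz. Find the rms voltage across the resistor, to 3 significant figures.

ω = 2πf = 194800 rad/s
X_L = ωL = 67.0 Ω
Z = 700 + j67.0 Ω
|Z| = √(700² + 67.0²) = 703 Ω
I = V/|Z| = 4.55 mA
V_R = I·|Z_R| = 0.00455 × 700 = 3.19 V

3.19 V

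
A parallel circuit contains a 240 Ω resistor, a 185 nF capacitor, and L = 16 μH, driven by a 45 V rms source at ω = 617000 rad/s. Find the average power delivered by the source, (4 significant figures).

X_L = ωL = 9.872 Ω
X_C = 1/(ωC) = 8.761 Ω
Parallel: admittances add. Y = 1/R + 1/(jωL) + jωC
Y = (0.004167 + j0.01285) S
|Y| = 0.01351 S → |Z| = 1/|Y| = 74.03 Ω, ∠Z = −∠Y = -72.03°
I = V/|Z| = 607.8 mA
P = VI cos φ = 45 × 0.6078 × cos(-72.03°) = 8.438 W

8.438 W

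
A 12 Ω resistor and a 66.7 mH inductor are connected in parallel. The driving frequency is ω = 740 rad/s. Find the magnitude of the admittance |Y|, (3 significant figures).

X_L = ωL = 49.4 Ω
Parallel: admittances add. Y = 1/R + 1/(jωL)
Y = (0.0833 − j0.0203) S
|Y| = 0.0858 S → |Z| = 1/|Y| = 11.7 Ω, ∠Z = −∠Y = 13.7°

85.8 mS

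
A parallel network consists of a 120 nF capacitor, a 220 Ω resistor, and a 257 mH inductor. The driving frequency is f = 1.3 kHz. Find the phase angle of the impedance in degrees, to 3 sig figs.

-6.32°

ω = 2πf = 8168 rad/s
X_L = ωL = 2100 Ω
X_C = 1/(ωC) = 1020 Ω
Parallel: admittances add. Y = 1/R + 1/(jωL) + jωC
Y = (0.00455 + j0.000504) S
|Y| = 0.00457 S → |Z| = 1/|Y| = 219 Ω, ∠Z = −∠Y = -6.32°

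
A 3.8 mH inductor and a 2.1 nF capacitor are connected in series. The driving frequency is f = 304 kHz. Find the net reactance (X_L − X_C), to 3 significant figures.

7010 Ω

ω = 2πf = 1.91e+06 rad/s
X_L = ωL = 7260 Ω
X_C = 1/(ωC) = 249 Ω
X = 7260 − 249 = 7010 Ω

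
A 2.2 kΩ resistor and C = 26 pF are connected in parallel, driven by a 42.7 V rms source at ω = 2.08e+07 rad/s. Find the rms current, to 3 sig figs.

X_C = 1/(ωC) = 1850 Ω
Parallel: admittances add. Y = 1/R + jωC
Y = (0.000455 + j0.000541) S
|Y| = 0.000706 S → |Z| = 1/|Y| = 1420 Ω, ∠Z = −∠Y = -50.0°
I = V/|Z| = 42.7/1420 = 30.2 mA

30.2 mA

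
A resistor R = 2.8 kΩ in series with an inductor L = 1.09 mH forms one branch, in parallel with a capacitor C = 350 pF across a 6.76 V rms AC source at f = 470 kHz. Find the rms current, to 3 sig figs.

ω = 2πf = 2.953e+06 rad/s
X_L = ωL = 3220 Ω
X_C = 1/(ωC) = 968 Ω
Branch 1 (R+jX_L): Z₁ = 2800 + j3220 Ω, |Z₁| = 4270 Ω
Branch 2 (−jX_C): Z₂ = −j968 Ω
Parallel: Z = Z₁Z₂/(Z₁+Z₂), |Z| = 1150 Ω, ∠Z = -79.8°
I = V/|Z| = 6.76/1150 = 5.88 mA

5.88 mA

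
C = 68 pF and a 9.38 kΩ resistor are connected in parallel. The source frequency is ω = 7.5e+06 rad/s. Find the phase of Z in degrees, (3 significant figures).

-78.2°

X_C = 1/(ωC) = 1960 Ω
Parallel: admittances add. Y = 1/R + jωC
Y = (0.000107 + j0.000510) S
|Y| = 0.000521 S → |Z| = 1/|Y| = 1920 Ω, ∠Z = −∠Y = -78.2°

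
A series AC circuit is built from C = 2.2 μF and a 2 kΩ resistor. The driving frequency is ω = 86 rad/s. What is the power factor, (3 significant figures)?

0.354

X_C = 1/(ωC) = 5290 Ω
Z = 2000 − j5290 Ω
|Z| = √(2000² + 5290²) = 5650 Ω
∠Z = arctan(-5290/2000) = -69.3°
cos φ = cos(-69.3°) = 0.354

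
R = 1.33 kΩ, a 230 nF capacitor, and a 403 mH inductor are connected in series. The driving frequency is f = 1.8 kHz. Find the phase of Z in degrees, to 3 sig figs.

72.3°

ω = 2πf = 11310 rad/s
X_L = ωL = 4560 Ω
X_C = 1/(ωC) = 384 Ω
Net reactance X = X_L − X_C = 4170 Ω
Z = 1330 + j4170 Ω
|Z| = √(1330² + 4170²) = 4380 Ω
∠Z = arctan(4170/1330) = 72.3°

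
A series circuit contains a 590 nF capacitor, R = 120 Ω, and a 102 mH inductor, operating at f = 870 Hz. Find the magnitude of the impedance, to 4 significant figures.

ω = 2πf = 5466 rad/s
X_L = ωL = 557.6 Ω
X_C = 1/(ωC) = 310.1 Ω
Net reactance X = X_L − X_C = 247.5 Ω
Z = 120.0 + j247.5 Ω
|Z| = √(120.0² + 247.5²) = 275.1 Ω

275.1 Ω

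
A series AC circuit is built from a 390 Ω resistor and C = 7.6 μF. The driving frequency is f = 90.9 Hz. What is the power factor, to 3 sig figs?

0.861

ω = 2πf = 571.1 rad/s
X_C = 1/(ωC) = 230 Ω
Z = 390 − j230 Ω
|Z| = √(390² + 230²) = 453 Ω
∠Z = arctan(-230/390) = -30.6°
cos φ = cos(-30.6°) = 0.861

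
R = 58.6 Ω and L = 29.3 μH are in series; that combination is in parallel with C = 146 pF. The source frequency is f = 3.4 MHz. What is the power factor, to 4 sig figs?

0.09613

ω = 2πf = 2.136e+07 rad/s
X_L = ωL = 625.9 Ω
X_C = 1/(ωC) = 320.6 Ω
Branch 1 (R+jX_L): Z₁ = 58.60 + j625.9 Ω, |Z₁| = 628.7 Ω
Branch 2 (−jX_C): Z₂ = −j320.6 Ω
Parallel: Z = Z₁Z₂/(Z₁+Z₂), |Z| = 648.3 Ω, ∠Z = -84.48°
cos φ = cos(-84.48°) = 0.09613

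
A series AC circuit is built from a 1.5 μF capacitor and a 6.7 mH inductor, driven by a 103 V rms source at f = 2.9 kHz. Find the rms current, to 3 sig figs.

ω = 2πf = 18220 rad/s
X_L = ωL = 122 Ω
X_C = 1/(ωC) = 36.6 Ω
Net reactance X = X_L − X_C = 85.5 Ω
Z = j85.5 Ω
|Z| = √(0² + 85.5²) = 85.5 Ω
I = V/|Z| = 103/85.5 = 1.20 A

1.20 A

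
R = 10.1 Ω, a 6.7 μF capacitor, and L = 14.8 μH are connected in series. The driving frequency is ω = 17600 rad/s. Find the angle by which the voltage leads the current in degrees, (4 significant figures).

X_L = ωL = 0.2605 Ω
X_C = 1/(ωC) = 8.480 Ω
Net reactance X = X_L − X_C = -8.220 Ω
Z = 10.10 − j8.220 Ω
|Z| = √(10.10² + 8.220²) = 13.02 Ω
∠Z = arctan(-8.220/10.10) = -39.14°

-39.14°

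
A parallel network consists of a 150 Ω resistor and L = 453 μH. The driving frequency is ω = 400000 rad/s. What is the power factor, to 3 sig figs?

0.770

X_L = ωL = 181 Ω
Parallel: admittances add. Y = 1/R + 1/(jωL)
Y = (0.00667 − j0.00552) S
|Y| = 0.00865 S → |Z| = 1/|Y| = 116 Ω, ∠Z = −∠Y = 39.6°
cos φ = cos(39.6°) = 0.770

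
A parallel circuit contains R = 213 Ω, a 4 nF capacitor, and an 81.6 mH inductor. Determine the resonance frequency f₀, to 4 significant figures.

ω₀ = 1/√(LC) = 1/√(0.0816 × 4e-09) = 55350 rad/s
f₀ = ω₀/(2π) = 8.809 kHz

8.809 kHz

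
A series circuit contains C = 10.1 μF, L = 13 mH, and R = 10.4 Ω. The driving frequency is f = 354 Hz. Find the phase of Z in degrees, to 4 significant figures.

ω = 2πf = 2224 rad/s
X_L = ωL = 28.92 Ω
X_C = 1/(ωC) = 44.51 Ω
Net reactance X = X_L − X_C = -15.60 Ω
Z = 10.40 − j15.60 Ω
|Z| = √(10.40² + 15.60²) = 18.75 Ω
∠Z = arctan(-15.60/10.40) = -56.31°

-56.31°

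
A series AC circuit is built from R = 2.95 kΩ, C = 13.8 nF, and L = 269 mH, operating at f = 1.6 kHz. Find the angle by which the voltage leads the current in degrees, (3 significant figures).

ω = 2πf = 10050 rad/s
X_L = ωL = 2700 Ω
X_C = 1/(ωC) = 7210 Ω
Net reactance X = X_L − X_C = -4500 Ω
Z = 2950 − j4500 Ω
|Z| = √(2950² + 4500²) = 5380 Ω
∠Z = arctan(-4500/2950) = -56.8°

-56.8°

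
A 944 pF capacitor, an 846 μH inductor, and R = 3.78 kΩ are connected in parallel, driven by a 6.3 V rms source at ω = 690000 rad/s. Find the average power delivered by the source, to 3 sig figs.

10.5 mW

X_L = ωL = 584 Ω
X_C = 1/(ωC) = 1540 Ω
Parallel: admittances add. Y = 1/R + 1/(jωL) + jωC
Y = (0.000265 − j0.00106) S
|Y| = 0.00109 S → |Z| = 1/|Y| = 914 Ω, ∠Z = −∠Y = 76.0°
I = V/|Z| = 6.89 mA
P = VI cos φ = 6.3 × 0.00689 × cos(76.0°) = 10.5 mW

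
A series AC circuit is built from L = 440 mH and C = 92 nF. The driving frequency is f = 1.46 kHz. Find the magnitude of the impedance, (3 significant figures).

2850 Ω

ω = 2πf = 9173 rad/s
X_L = ωL = 4040 Ω
X_C = 1/(ωC) = 1180 Ω
Net reactance X = X_L − X_C = 2850 Ω
Z = j2850 Ω
|Z| = √(0² + 2850²) = 2850 Ω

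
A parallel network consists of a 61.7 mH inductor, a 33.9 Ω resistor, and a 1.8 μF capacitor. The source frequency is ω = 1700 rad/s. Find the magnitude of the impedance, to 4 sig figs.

33.11 Ω

X_L = ωL = 104.9 Ω
X_C = 1/(ωC) = 326.8 Ω
Parallel: admittances add. Y = 1/R + 1/(jωL) + jωC
Y = (0.02950 − j0.006474) S
|Y| = 0.03020 S → |Z| = 1/|Y| = 33.11 Ω, ∠Z = −∠Y = 12.38°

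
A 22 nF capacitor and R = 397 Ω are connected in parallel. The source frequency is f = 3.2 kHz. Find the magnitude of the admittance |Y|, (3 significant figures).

ω = 2πf = 20110 rad/s
X_C = 1/(ωC) = 2260 Ω
Parallel: admittances add. Y = 1/R + jωC
Y = (0.00252 + j0.000442) S
|Y| = 0.00256 S → |Z| = 1/|Y| = 391 Ω, ∠Z = −∠Y = -9.96°

2.56 mS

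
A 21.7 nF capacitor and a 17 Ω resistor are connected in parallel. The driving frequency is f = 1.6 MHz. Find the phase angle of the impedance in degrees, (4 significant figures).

-74.91°

ω = 2πf = 1.005e+07 rad/s
X_C = 1/(ωC) = 4.584 Ω
Parallel: admittances add. Y = 1/R + jωC
Y = (0.05882 + j0.2182) S
|Y| = 0.2259 S → |Z| = 1/|Y| = 4.426 Ω, ∠Z = −∠Y = -74.91°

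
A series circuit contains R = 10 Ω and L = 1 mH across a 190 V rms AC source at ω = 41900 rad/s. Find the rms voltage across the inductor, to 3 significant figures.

X_L = ωL = 41.9 Ω
Z = 10.0 + j41.9 Ω
|Z| = √(10.0² + 41.9²) = 43.1 Ω
I = V/|Z| = 4.41 A
V_L = I·|Z_L| = 4.41 × 41.9 = 185 V

185 V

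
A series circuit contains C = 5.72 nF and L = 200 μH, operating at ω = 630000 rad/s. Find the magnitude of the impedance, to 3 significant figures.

152 Ω

X_L = ωL = 126 Ω
X_C = 1/(ωC) = 278 Ω
Net reactance X = X_L − X_C = -152 Ω
Z = − j152 Ω
|Z| = √(0² + 152²) = 152 Ω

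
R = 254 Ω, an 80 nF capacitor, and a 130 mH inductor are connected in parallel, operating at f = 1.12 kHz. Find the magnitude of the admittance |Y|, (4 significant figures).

3.973 mS

ω = 2πf = 7037 rad/s
X_L = ωL = 914.8 Ω
X_C = 1/(ωC) = 1776 Ω
Parallel: admittances add. Y = 1/R + 1/(jωL) + jωC
Y = (0.003937 − j0.0005301) S
|Y| = 0.003973 S → |Z| = 1/|Y| = 251.7 Ω, ∠Z = −∠Y = 7.669°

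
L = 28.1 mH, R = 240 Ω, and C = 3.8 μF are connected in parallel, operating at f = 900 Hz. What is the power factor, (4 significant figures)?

0.2644

ω = 2πf = 5655 rad/s
X_L = ωL = 158.9 Ω
X_C = 1/(ωC) = 46.54 Ω
Parallel: admittances add. Y = 1/R + 1/(jωL) + jωC
Y = (0.004167 + j0.01520) S
|Y| = 0.01576 S → |Z| = 1/|Y| = 63.47 Ω, ∠Z = −∠Y = -74.67°
cos φ = cos(-74.67°) = 0.2644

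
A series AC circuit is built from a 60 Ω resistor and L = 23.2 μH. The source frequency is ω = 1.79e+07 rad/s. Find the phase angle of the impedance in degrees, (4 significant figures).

X_L = ωL = 415.3 Ω
Z = 60.00 + j415.3 Ω
|Z| = √(60.00² + 415.3²) = 419.6 Ω
∠Z = arctan(415.3/60.00) = 81.78°

81.78°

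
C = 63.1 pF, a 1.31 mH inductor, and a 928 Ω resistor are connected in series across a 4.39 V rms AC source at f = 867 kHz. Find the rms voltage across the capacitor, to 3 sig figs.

ω = 2πf = 5.448e+06 rad/s
X_L = ωL = 7140 Ω
X_C = 1/(ωC) = 2910 Ω
Net reactance X = X_L − X_C = 4230 Ω
Z = 928 + j4230 Ω
|Z| = √(928² + 4230²) = 4330 Ω
I = V/|Z| = 1.01 mA
V_C = I·|Z_C| = 0.00101 × 2910 = 2.95 V

2.95 V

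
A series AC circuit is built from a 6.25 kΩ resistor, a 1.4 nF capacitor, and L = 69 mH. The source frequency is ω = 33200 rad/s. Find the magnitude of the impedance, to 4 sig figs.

20210 Ω

X_L = ωL = 2291 Ω
X_C = 1/(ωC) = 21510 Ω
Net reactance X = X_L − X_C = -19220 Ω
Z = 6250 − j19220 Ω
|Z| = √(6250² + 19220²) = 20210 Ω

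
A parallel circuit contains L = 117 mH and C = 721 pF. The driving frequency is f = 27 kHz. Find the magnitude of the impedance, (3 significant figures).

ω = 2πf = 169600 rad/s
X_L = ωL = 19800 Ω
X_C = 1/(ωC) = 8180 Ω
Parallel: admittances add. Y = 1/(jωL) + jωC
Y = (0 + j7.19e-05) S
|Y| = 7.19e-05 S → |Z| = 1/|Y| = 13900 Ω, ∠Z = −∠Y = -90.0°

13900 Ω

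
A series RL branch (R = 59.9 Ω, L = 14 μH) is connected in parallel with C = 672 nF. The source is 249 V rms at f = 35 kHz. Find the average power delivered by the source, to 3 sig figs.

1.03 kW

ω = 2πf = 219900 rad/s
X_L = ωL = 3.08 Ω
X_C = 1/(ωC) = 6.77 Ω
Branch 1 (R+jX_L): Z₁ = 59.9 + j3.08 Ω, |Z₁| = 60.0 Ω
Branch 2 (−jX_C): Z₂ = −j6.77 Ω
Parallel: Z = Z₁Z₂/(Z₁+Z₂), |Z| = 6.76 Ω, ∠Z = -83.5°
I = V/|Z| = 36.8 A
P = VI cos φ = 249 × 36.8 × cos(-83.5°) = 1.03 kW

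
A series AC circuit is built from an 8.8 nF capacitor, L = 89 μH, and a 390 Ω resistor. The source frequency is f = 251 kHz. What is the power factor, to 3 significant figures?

ω = 2πf = 1.577e+06 rad/s
X_L = ωL = 140 Ω
X_C = 1/(ωC) = 72.1 Ω
Net reactance X = X_L − X_C = 68.3 Ω
Z = 390 + j68.3 Ω
|Z| = √(390² + 68.3²) = 396 Ω
∠Z = arctan(68.3/390) = 9.93°
cos φ = cos(9.93°) = 0.985

0.985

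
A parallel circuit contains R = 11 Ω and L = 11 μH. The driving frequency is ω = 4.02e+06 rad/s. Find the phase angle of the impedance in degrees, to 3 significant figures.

14.0°

X_L = ωL = 44.2 Ω
Parallel: admittances add. Y = 1/R + 1/(jωL)
Y = (0.0909 − j0.0226) S
|Y| = 0.0937 S → |Z| = 1/|Y| = 10.7 Ω, ∠Z = −∠Y = 14.0°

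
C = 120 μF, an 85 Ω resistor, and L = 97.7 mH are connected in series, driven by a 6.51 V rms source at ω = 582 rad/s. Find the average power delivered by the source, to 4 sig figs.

X_L = ωL = 56.86 Ω
X_C = 1/(ωC) = 14.32 Ω
Net reactance X = X_L − X_C = 42.54 Ω
Z = 85.00 + j42.54 Ω
|Z| = √(85.00² + 42.54²) = 95.05 Ω
∠Z = arctan(42.54/85.00) = 26.59°
I = V/|Z| = 68.49 mA
P = VI cos φ = 6.51 × 0.06849 × cos(26.59°) = 398.7 mW

398.7 mW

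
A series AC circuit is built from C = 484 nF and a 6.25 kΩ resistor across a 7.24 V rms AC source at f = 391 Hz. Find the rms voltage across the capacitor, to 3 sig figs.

ω = 2πf = 2457 rad/s
X_C = 1/(ωC) = 841 Ω
Z = 6250 − j841 Ω
|Z| = √(6250² + 841²) = 6310 Ω
I = V/|Z| = 1.15 mA
V_C = I·|Z_C| = 0.00115 × 841 = 0.966 V

0.966 V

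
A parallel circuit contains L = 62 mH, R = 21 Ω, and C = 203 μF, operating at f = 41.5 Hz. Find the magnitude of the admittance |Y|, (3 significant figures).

48.4 mS

ω = 2πf = 260.8 rad/s
X_L = ωL = 16.2 Ω
X_C = 1/(ωC) = 18.9 Ω
Parallel: admittances add. Y = 1/R + 1/(jωL) + jωC
Y = (0.0476 − j0.00892) S
|Y| = 0.0484 S → |Z| = 1/|Y| = 20.6 Ω, ∠Z = −∠Y = 10.6°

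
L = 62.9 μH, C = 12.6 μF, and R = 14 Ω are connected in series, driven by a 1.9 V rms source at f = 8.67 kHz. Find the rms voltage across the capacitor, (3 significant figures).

ω = 2πf = 54480 rad/s
X_L = ωL = 3.43 Ω
X_C = 1/(ωC) = 1.46 Ω
Net reactance X = X_L − X_C = 1.97 Ω
Z = 14.0 + j1.97 Ω
|Z| = √(14.0² + 1.97²) = 14.1 Ω
I = V/|Z| = 134 mA
V_C = I·|Z_C| = 0.134 × 1.46 = 0.196 V

0.196 V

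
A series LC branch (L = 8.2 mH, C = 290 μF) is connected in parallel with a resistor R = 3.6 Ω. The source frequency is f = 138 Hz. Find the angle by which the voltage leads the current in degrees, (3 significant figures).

49.0°

ω = 2πf = 867.1 rad/s
X_L = ωL = 7.11 Ω
X_C = 1/(ωC) = 3.98 Ω
Branch 1: Z₁ = R = 3.60 Ω
Branch 2 (series LC): Z₂ = j(X_L − X_C) = j3.13 Ω
Parallel: Z = Z₁Z₂/(Z₁+Z₂), |Z| = 2.36 Ω, ∠Z = 49.0°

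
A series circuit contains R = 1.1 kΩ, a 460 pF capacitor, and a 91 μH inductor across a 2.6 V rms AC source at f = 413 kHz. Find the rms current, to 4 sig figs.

2.074 mA

ω = 2πf = 2.595e+06 rad/s
X_L = ωL = 236.1 Ω
X_C = 1/(ωC) = 837.7 Ω
Net reactance X = X_L − X_C = -601.6 Ω
Z = 1100 − j601.6 Ω
|Z| = √(1100² + 601.6²) = 1254 Ω
I = V/|Z| = 2.6/1254 = 2.074 mA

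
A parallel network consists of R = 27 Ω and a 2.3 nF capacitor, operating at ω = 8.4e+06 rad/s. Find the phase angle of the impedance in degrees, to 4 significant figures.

X_C = 1/(ωC) = 51.76 Ω
Parallel: admittances add. Y = 1/R + jωC
Y = (0.03704 + j0.01932) S
|Y| = 0.04177 S → |Z| = 1/|Y| = 23.94 Ω, ∠Z = −∠Y = -27.55°

-27.55°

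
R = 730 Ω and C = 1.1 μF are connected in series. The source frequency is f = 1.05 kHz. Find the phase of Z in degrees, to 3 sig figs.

-10.7°

ω = 2πf = 6597 rad/s
X_C = 1/(ωC) = 138 Ω
Z = 730 − j138 Ω
|Z| = √(730² + 138²) = 743 Ω
∠Z = arctan(-138/730) = -10.7°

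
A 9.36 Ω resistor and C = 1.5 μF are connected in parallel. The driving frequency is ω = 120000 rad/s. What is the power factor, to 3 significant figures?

0.510

X_C = 1/(ωC) = 5.56 Ω
Parallel: admittances add. Y = 1/R + jωC
Y = (0.107 + j0.180) S
|Y| = 0.209 S → |Z| = 1/|Y| = 4.78 Ω, ∠Z = −∠Y = -59.3°
cos φ = cos(-59.3°) = 0.510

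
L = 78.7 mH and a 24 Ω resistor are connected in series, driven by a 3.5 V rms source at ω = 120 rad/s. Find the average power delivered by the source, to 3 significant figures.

442 mW

X_L = ωL = 9.44 Ω
Z = 24.0 + j9.44 Ω
|Z| = √(24.0² + 9.44²) = 25.8 Ω
∠Z = arctan(9.44/24.0) = 21.5°
I = V/|Z| = 136 mA
P = VI cos φ = 3.5 × 0.136 × cos(21.5°) = 442 mW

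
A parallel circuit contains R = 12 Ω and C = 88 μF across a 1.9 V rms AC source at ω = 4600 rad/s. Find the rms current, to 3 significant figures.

X_C = 1/(ωC) = 2.47 Ω
Parallel: admittances add. Y = 1/R + jωC
Y = (0.0833 + j0.405) S
|Y| = 0.413 S → |Z| = 1/|Y| = 2.42 Ω, ∠Z = −∠Y = -78.4°
I = V/|Z| = 1.9/2.42 = 785 mA

785 mA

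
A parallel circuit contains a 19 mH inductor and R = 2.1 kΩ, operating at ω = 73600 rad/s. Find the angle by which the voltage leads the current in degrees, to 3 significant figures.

X_L = ωL = 1400 Ω
Parallel: admittances add. Y = 1/R + 1/(jωL)
Y = (0.000476 − j0.000715) S
|Y| = 0.000859 S → |Z| = 1/|Y| = 1160 Ω, ∠Z = −∠Y = 56.3°

56.3°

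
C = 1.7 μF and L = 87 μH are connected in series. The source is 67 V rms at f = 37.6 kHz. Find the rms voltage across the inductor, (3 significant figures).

ω = 2πf = 236200 rad/s
X_L = ωL = 20.6 Ω
X_C = 1/(ωC) = 2.49 Ω
Net reactance X = X_L − X_C = 18.1 Ω
Z = j18.1 Ω
|Z| = √(0² + 18.1²) = 18.1 Ω
I = V/|Z| = 3.71 A
V_L = I·|Z_L| = 3.71 × 20.6 = 76.2 V

76.2 V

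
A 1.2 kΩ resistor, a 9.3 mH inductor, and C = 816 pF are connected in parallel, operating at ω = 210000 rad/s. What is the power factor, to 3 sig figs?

0.926

X_L = ωL = 1950 Ω
X_C = 1/(ωC) = 5840 Ω
Parallel: admittances add. Y = 1/R + 1/(jωL) + jωC
Y = (0.000833 − j0.000341) S
|Y| = 0.000900 S → |Z| = 1/|Y| = 1110 Ω, ∠Z = −∠Y = 22.2°
cos φ = cos(22.2°) = 0.926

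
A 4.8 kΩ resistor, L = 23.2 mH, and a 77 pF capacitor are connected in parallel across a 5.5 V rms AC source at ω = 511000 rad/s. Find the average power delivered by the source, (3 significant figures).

6.30 mW

X_L = ωL = 11900 Ω
X_C = 1/(ωC) = 25400 Ω
Parallel: admittances add. Y = 1/R + 1/(jωL) + jωC
Y = (0.000208 − j4.5e-05) S
|Y| = 0.000213 S → |Z| = 1/|Y| = 4690 Ω, ∠Z = −∠Y = 12.2°
I = V/|Z| = 1.17 mA
P = VI cos φ = 5.5 × 0.00117 × cos(12.2°) = 6.30 mW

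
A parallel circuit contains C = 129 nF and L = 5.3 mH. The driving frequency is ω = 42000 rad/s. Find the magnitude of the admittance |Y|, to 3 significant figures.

926 μS

X_L = ωL = 223 Ω
X_C = 1/(ωC) = 185 Ω
Parallel: admittances add. Y = 1/(jωL) + jωC
Y = (0 + j0.000926) S
|Y| = 0.000926 S → |Z| = 1/|Y| = 1080 Ω, ∠Z = −∠Y = -90.0°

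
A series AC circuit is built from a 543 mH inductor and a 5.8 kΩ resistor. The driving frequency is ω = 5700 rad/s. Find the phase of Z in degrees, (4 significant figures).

28.09°

X_L = ωL = 3095 Ω
Z = 5800 + j3095 Ω
|Z| = √(5800² + 3095²) = 6574 Ω
∠Z = arctan(3095/5800) = 28.09°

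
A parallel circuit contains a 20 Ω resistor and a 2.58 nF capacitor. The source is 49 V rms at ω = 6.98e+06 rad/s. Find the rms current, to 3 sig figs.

X_C = 1/(ωC) = 55.5 Ω
Parallel: admittances add. Y = 1/R + jωC
Y = (0.0500 + j0.0180) S
|Y| = 0.0531 S → |Z| = 1/|Y| = 18.8 Ω, ∠Z = −∠Y = -19.8°
I = V/|Z| = 49/18.8 = 2.60 A

2.60 A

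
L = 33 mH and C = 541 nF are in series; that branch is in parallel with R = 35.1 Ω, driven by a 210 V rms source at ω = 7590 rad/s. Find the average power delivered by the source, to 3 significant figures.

1.26 kW

X_L = ωL = 250 Ω
X_C = 1/(ωC) = 244 Ω
Branch 1: Z₁ = R = 35.1 Ω
Branch 2 (series LC): Z₂ = j(X_L − X_C) = j6.94 Ω
Parallel: Z = Z₁Z₂/(Z₁+Z₂), |Z| = 6.80 Ω, ∠Z = 78.8°
I = V/|Z| = 30.9 A
P = VI cos φ = 210 × 30.9 × cos(78.8°) = 1.26 kW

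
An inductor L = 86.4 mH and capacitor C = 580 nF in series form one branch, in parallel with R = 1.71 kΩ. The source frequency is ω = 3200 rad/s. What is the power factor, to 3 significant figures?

X_L = ωL = 276 Ω
X_C = 1/(ωC) = 539 Ω
Branch 1: Z₁ = R = 1710 Ω
Branch 2 (series LC): Z₂ = j(X_L − X_C) = −j262 Ω
Parallel: Z = Z₁Z₂/(Z₁+Z₂), |Z| = 259 Ω, ∠Z = -81.3°
cos φ = cos(-81.3°) = 0.152

0.152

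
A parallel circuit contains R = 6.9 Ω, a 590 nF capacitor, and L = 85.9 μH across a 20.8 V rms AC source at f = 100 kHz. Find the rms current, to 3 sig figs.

7.92 A

ω = 2πf = 628300 rad/s
X_L = ωL = 54.0 Ω
X_C = 1/(ωC) = 2.70 Ω
Parallel: admittances add. Y = 1/R + 1/(jωL) + jωC
Y = (0.145 + j0.352) S
|Y| = 0.381 S → |Z| = 1/|Y| = 2.63 Ω, ∠Z = −∠Y = -67.6°
I = V/|Z| = 20.8/2.63 = 7.92 A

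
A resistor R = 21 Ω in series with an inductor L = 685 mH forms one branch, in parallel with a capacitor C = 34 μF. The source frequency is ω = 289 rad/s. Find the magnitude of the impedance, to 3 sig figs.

206 Ω

X_L = ωL = 198 Ω
X_C = 1/(ωC) = 102 Ω
Branch 1 (R+jX_L): Z₁ = 21.0 + j198 Ω, |Z₁| = 199 Ω
Branch 2 (−jX_C): Z₂ = −j102 Ω
Parallel: Z = Z₁Z₂/(Z₁+Z₂), |Z| = 206 Ω, ∠Z = -83.7°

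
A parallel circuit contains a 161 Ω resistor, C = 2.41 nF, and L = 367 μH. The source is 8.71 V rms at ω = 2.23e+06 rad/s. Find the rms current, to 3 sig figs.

X_L = ωL = 818 Ω
X_C = 1/(ωC) = 186 Ω
Parallel: admittances add. Y = 1/R + 1/(jωL) + jωC
Y = (0.00621 + j0.00415) S
|Y| = 0.00747 S → |Z| = 1/|Y| = 134 Ω, ∠Z = −∠Y = -33.8°
I = V/|Z| = 8.71/134 = 65.1 mA

65.1 mA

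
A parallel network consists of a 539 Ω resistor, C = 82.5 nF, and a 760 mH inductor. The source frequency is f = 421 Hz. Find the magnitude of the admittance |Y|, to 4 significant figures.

1.876 mS

ω = 2πf = 2645 rad/s
X_L = ωL = 2010 Ω
X_C = 1/(ωC) = 4582 Ω
Parallel: admittances add. Y = 1/R + 1/(jωL) + jωC
Y = (0.001855 − j0.0002792) S
|Y| = 0.001876 S → |Z| = 1/|Y| = 533.0 Ω, ∠Z = −∠Y = 8.558°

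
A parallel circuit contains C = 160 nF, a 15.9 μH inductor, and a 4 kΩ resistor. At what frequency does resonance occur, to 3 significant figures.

99.8 kHz

ω₀ = 1/√(LC) = 1/√(1.59e-05 × 1.6e-07) = 627000 rad/s
f₀ = ω₀/(2π) = 99.8 kHz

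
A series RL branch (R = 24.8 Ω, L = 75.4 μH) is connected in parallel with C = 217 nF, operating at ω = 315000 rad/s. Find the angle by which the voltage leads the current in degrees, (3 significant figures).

X_L = ωL = 23.8 Ω
X_C = 1/(ωC) = 14.6 Ω
Branch 1 (R+jX_L): Z₁ = 24.8 + j23.8 Ω, |Z₁| = 34.3 Ω
Branch 2 (−jX_C): Z₂ = −j14.6 Ω
Parallel: Z = Z₁Z₂/(Z₁+Z₂), |Z| = 19.0 Ω, ∠Z = -66.4°

-66.4°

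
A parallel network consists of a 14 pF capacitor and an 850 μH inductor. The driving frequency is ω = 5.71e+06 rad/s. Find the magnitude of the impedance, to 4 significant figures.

7930 Ω

X_L = ωL = 4854 Ω
X_C = 1/(ωC) = 12510 Ω
Parallel: admittances add. Y = 1/(jωL) + jωC
Y = (0 − j0.0001261) S
|Y| = 0.0001261 S → |Z| = 1/|Y| = 7930 Ω, ∠Z = −∠Y = 90.00°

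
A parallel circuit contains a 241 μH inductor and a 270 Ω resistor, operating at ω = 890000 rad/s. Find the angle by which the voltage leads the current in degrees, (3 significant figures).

51.5°

X_L = ωL = 214 Ω
Parallel: admittances add. Y = 1/R + 1/(jωL)
Y = (0.00370 − j0.00466) S
|Y| = 0.00595 S → |Z| = 1/|Y| = 168 Ω, ∠Z = −∠Y = 51.5°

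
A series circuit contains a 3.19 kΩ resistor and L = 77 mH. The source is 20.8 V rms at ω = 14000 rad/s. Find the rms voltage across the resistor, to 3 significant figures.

19.7 V

X_L = ωL = 1080 Ω
Z = 3190 + j1080 Ω
|Z| = √(3190² + 1080²) = 3370 Ω
I = V/|Z| = 6.18 mA
V_R = I·|Z_R| = 0.00618 × 3190 = 19.7 V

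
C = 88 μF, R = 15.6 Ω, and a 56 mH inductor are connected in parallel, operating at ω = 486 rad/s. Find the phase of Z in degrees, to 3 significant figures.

X_L = ωL = 27.2 Ω
X_C = 1/(ωC) = 23.4 Ω
Parallel: admittances add. Y = 1/R + 1/(jωL) + jωC
Y = (0.0641 + j0.00602) S
|Y| = 0.0644 S → |Z| = 1/|Y| = 15.5 Ω, ∠Z = −∠Y = -5.37°

-5.37°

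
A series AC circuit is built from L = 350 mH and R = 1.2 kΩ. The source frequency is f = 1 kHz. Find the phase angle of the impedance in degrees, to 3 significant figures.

61.4°

ω = 2πf = 6283 rad/s
X_L = ωL = 2200 Ω
Z = 1200 + j2200 Ω
|Z| = √(1200² + 2200²) = 2510 Ω
∠Z = arctan(2200/1200) = 61.4°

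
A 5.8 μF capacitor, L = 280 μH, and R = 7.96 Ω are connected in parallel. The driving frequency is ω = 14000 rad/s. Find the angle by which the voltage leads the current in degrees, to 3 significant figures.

X_L = ωL = 3.92 Ω
X_C = 1/(ωC) = 12.3 Ω
Parallel: admittances add. Y = 1/R + 1/(jωL) + jωC
Y = (0.126 − j0.174) S
|Y| = 0.215 S → |Z| = 1/|Y| = 4.66 Ω, ∠Z = −∠Y = 54.2°

54.2°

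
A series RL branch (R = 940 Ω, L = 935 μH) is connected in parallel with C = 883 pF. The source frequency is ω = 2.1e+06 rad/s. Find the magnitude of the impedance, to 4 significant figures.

688.0 Ω

X_L = ωL = 1964 Ω
X_C = 1/(ωC) = 539.3 Ω
Branch 1 (R+jX_L): Z₁ = 940.0 + j1964 Ω, |Z₁| = 2177 Ω
Branch 2 (−jX_C): Z₂ = −j539.3 Ω
Parallel: Z = Z₁Z₂/(Z₁+Z₂), |Z| = 688.0 Ω, ∠Z = -82.16°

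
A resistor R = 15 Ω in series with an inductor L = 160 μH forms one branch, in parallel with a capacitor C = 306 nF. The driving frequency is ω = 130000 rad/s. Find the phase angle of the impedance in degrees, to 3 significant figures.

-19.7°

X_L = ωL = 20.8 Ω
X_C = 1/(ωC) = 25.1 Ω
Branch 1 (R+jX_L): Z₁ = 15.0 + j20.8 Ω, |Z₁| = 25.6 Ω
Branch 2 (−jX_C): Z₂ = −j25.1 Ω
Parallel: Z = Z₁Z₂/(Z₁+Z₂), |Z| = 41.3 Ω, ∠Z = -19.7°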